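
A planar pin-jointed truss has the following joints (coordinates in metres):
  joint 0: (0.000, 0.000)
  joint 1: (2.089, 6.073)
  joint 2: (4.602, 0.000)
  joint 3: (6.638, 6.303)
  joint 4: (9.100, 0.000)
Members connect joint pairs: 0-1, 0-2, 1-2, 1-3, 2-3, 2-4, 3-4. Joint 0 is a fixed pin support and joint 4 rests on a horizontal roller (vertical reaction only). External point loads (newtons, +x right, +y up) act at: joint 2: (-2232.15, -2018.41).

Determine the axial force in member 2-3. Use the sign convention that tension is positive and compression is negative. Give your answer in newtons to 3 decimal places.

1112.017

N=5 nodes, M=7 members, R=3 reactions → 2N=10, M+R=10
member 0 (0-1): L=6.4222, (cx,cy)=(0.3253,0.9456)
member 1 (0-2): L=4.6020, (cx,cy)=(1.0000,0.0000)
member 2 (1-2): L=6.5724, (cx,cy)=(0.3824,-0.9240)
member 3 (1-3): L=4.5548, (cx,cy)=(0.9987,0.0505)
member 4 (2-3): L=6.6237, (cx,cy)=(0.3074,0.9516)
member 5 (2-4): L=4.4980, (cx,cy)=(1.0000,0.0000)
member 6 (3-4): L=6.7668, (cx,cy)=(0.3638,-0.9315)
solve A·x = −loads:
  F[0-1] = -1055.0454 N (compression)
  F[0-2] = -1888.9695 N (compression)
  F[1-2] = +1039.1931 N (tension)
  F[1-3] = -741.4684 N (compression)
  F[2-3] = +1112.0170 N (tension)
  F[2-4] = +398.7084 N (tension)
  F[3-4] = -1095.8449 N (compression)
  Rx@0 = +2232.1500 N
  Ry@0 = +997.6712 N
  Ry@4 = +1020.7388 N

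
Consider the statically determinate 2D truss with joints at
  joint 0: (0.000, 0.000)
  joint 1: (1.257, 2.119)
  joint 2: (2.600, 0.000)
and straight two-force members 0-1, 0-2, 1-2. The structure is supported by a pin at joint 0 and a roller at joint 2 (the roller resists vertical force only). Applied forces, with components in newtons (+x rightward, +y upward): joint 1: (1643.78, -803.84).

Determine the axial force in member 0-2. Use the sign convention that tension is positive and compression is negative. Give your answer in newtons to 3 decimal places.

N=3 nodes, M=3 members, R=3 reactions → 2N=6, M+R=6
member 0 (0-1): L=2.4638, (cx,cy)=(0.5102,0.8601)
member 1 (0-2): L=2.6000, (cx,cy)=(1.0000,0.0000)
member 2 (1-2): L=2.5087, (cx,cy)=(0.5353,-0.8446)
solve A·x = −loads:
  F[0-1] = +1074.8851 N (tension)
  F[0-2] = +1095.3825 N (tension)
  F[1-2] = -2046.1930 N (compression)
  Rx@0 = -1643.7800 N
  Ry@0 = -924.4664 N
  Ry@2 = +1728.3064 N

1095.383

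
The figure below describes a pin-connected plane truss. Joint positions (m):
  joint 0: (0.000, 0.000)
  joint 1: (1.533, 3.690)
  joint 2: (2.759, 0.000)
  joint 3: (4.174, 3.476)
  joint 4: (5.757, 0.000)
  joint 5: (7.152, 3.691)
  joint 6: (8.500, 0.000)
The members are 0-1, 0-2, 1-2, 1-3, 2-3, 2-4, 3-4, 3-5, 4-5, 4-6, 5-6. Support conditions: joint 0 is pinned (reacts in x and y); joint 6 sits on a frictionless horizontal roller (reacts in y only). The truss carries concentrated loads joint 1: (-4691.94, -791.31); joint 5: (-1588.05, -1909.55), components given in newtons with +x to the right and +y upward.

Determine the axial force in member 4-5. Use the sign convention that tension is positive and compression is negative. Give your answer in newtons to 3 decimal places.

N=7 nodes, M=11 members, R=3 reactions → 2N=14, M+R=14
member 0 (0-1): L=3.9958, (cx,cy)=(0.3837,0.9235)
member 1 (0-2): L=2.7590, (cx,cy)=(1.0000,0.0000)
member 2 (1-2): L=3.8883, (cx,cy)=(0.3153,-0.9490)
member 3 (1-3): L=2.6497, (cx,cy)=(0.9967,-0.0808)
member 4 (2-3): L=3.7530, (cx,cy)=(0.3770,0.9262)
member 5 (2-4): L=2.9980, (cx,cy)=(1.0000,0.0000)
member 6 (3-4): L=3.8195, (cx,cy)=(0.4145,-0.9101)
member 7 (3-5): L=2.9858, (cx,cy)=(0.9974,0.0720)
member 8 (4-5): L=3.9458, (cx,cy)=(0.3535,0.9354)
member 9 (4-6): L=2.7430, (cx,cy)=(1.0000,0.0000)
member 10 (5-6): L=3.9295, (cx,cy)=(0.3431,-0.9393)
solve A·x = −loads:
  F[0-1] = -3982.6345 N (compression)
  F[0-2] = -4752.0300 N (compression)
  F[1-2] = +2848.2349 N (tension)
  F[1-3] = +2273.3532 N (tension)
  F[2-3] = -2918.3252 N (compression)
  F[2-4] = -2753.6673 N (compression)
  F[3-4] = +3160.3572 N (tension)
  F[3-5] = -144.5801 N (compression)
  F[4-5] = -3074.7125 N (compression)
  F[4-6] = -356.8159 N (compression)
  F[5-6] = +1040.1264 N (tension)
  Rx@0 = +6279.9900 N
  Ry@0 = +3677.8684 N
  Ry@6 = -977.0084 N

-3074.712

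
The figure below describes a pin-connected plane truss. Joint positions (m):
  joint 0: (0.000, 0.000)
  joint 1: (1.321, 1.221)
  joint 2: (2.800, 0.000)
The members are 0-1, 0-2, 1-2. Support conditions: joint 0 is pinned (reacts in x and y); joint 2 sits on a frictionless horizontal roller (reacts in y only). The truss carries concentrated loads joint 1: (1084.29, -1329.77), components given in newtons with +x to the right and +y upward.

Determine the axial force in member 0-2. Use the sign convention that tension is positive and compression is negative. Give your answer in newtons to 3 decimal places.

1332.668

N=3 nodes, M=3 members, R=3 reactions → 2N=6, M+R=6
member 0 (0-1): L=1.7989, (cx,cy)=(0.7344,0.6788)
member 1 (0-2): L=2.8000, (cx,cy)=(1.0000,0.0000)
member 2 (1-2): L=1.9179, (cx,cy)=(0.7712,-0.6366)
solve A·x = −loads:
  F[0-1] = -338.2256 N (compression)
  F[0-2] = +1332.6679 N (tension)
  F[1-2] = -1728.1294 N (compression)
  Rx@0 = -1084.2900 N
  Ry@0 = +229.5756 N
  Ry@2 = +1100.1944 N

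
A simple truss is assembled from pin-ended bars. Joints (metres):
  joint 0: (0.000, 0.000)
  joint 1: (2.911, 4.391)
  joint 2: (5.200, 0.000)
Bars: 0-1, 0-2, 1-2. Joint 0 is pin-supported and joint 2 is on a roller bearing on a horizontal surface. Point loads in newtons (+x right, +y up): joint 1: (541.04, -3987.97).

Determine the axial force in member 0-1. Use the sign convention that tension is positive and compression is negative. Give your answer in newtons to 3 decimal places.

-1558.057

N=3 nodes, M=3 members, R=3 reactions → 2N=6, M+R=6
member 0 (0-1): L=5.2683, (cx,cy)=(0.5526,0.8335)
member 1 (0-2): L=5.2000, (cx,cy)=(1.0000,0.0000)
member 2 (1-2): L=4.9518, (cx,cy)=(0.4623,-0.8867)
solve A·x = −loads:
  F[0-1] = -1558.0572 N (compression)
  F[0-2] = +1401.9476 N (tension)
  F[1-2] = -3032.8419 N (compression)
  Rx@0 = -541.0400 N
  Ry@0 = +1298.6071 N
  Ry@2 = +2689.3629 N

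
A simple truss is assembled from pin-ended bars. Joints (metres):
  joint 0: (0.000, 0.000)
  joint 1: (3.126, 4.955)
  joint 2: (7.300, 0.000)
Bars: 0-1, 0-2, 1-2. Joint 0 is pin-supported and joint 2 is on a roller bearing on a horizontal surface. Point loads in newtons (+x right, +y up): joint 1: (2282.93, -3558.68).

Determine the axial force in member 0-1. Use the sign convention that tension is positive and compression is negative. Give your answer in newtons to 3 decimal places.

-573.696

N=3 nodes, M=3 members, R=3 reactions → 2N=6, M+R=6
member 0 (0-1): L=5.8587, (cx,cy)=(0.5336,0.8458)
member 1 (0-2): L=7.3000, (cx,cy)=(1.0000,0.0000)
member 2 (1-2): L=6.4788, (cx,cy)=(0.6443,-0.7648)
solve A·x = −loads:
  F[0-1] = -573.6960 N (compression)
  F[0-2] = +2589.0365 N (tension)
  F[1-2] = -4018.6248 N (compression)
  Rx@0 = -2282.9300 N
  Ry@0 = +485.2071 N
  Ry@2 = +3073.4729 N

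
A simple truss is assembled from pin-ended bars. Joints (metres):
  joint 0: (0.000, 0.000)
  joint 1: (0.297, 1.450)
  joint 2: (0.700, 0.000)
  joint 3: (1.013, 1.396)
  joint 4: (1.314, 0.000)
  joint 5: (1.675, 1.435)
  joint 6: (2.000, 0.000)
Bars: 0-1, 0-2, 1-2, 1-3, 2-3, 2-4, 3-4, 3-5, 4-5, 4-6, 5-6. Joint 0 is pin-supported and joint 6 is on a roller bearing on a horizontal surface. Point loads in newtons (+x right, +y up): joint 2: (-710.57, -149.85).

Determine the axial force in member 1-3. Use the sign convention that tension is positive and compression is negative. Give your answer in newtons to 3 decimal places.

-48.165

N=7 nodes, M=11 members, R=3 reactions → 2N=14, M+R=14
member 0 (0-1): L=1.4801, (cx,cy)=(0.2007,0.9797)
member 1 (0-2): L=0.7000, (cx,cy)=(1.0000,0.0000)
member 2 (1-2): L=1.5050, (cx,cy)=(0.2678,-0.9635)
member 3 (1-3): L=0.7180, (cx,cy)=(0.9972,-0.0752)
member 4 (2-3): L=1.4307, (cx,cy)=(0.2188,0.9758)
member 5 (2-4): L=0.6140, (cx,cy)=(1.0000,0.0000)
member 6 (3-4): L=1.4281, (cx,cy)=(0.2108,-0.9775)
member 7 (3-5): L=0.6631, (cx,cy)=(0.9983,0.0588)
member 8 (4-5): L=1.4797, (cx,cy)=(0.2440,0.9698)
member 9 (4-6): L=0.6860, (cx,cy)=(1.0000,0.0000)
member 10 (5-6): L=1.4713, (cx,cy)=(0.2209,-0.9753)
solve A·x = −loads:
  F[0-1] = -99.4247 N (compression)
  F[0-2] = -690.6193 N (compression)
  F[1-2] = +104.8541 N (tension)
  F[1-3] = -48.1650 N (compression)
  F[2-3] = +50.0374 N (tension)
  F[2-4] = +37.0814 N (tension)
  F[3-4] = -55.1866 N (compression)
  F[3-5] = -25.4938 N (compression)
  F[4-5] = +55.6277 N (tension)
  F[4-6] = +11.8784 N (tension)
  F[5-6] = -53.7758 N (compression)
  Rx@0 = +710.5700 N
  Ry@0 = +97.4025 N
  Ry@6 = +52.4475 N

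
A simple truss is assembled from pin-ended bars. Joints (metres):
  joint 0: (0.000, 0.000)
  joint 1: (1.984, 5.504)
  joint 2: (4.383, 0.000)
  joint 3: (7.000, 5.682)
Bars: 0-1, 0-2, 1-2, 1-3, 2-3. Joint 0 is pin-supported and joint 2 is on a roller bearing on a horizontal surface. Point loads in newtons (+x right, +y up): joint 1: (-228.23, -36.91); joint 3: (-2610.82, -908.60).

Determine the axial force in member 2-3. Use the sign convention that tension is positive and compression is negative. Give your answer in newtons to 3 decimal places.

N=4 nodes, M=5 members, R=3 reactions → 2N=8, M+R=8
member 0 (0-1): L=5.8507, (cx,cy)=(0.3391,0.9407)
member 1 (0-2): L=4.3830, (cx,cy)=(1.0000,0.0000)
member 2 (1-2): L=6.0041, (cx,cy)=(0.3996,-0.9167)
member 3 (1-3): L=5.0192, (cx,cy)=(0.9994,0.0355)
member 4 (2-3): L=6.2557, (cx,cy)=(0.4183,0.9083)
solve A·x = −loads:
  F[0-1] = -3347.2231 N (compression)
  F[0-2] = -1703.9839 N (compression)
  F[1-2] = +3308.4642 N (tension)
  F[1-3] = -2230.1699 N (compression)
  F[2-3] = -913.2632 N (compression)
  Rx@0 = +2839.0500 N
  Ry@0 = +3148.8930 N
  Ry@2 = -2203.3830 N

-913.263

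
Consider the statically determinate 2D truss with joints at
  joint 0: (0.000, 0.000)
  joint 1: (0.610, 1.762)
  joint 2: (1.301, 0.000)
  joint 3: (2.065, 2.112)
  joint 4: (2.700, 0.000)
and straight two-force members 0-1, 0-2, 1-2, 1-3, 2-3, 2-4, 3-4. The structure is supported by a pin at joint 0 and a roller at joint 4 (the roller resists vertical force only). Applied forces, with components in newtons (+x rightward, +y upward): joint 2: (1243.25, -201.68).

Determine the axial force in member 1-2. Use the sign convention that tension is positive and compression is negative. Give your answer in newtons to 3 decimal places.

N=5 nodes, M=7 members, R=3 reactions → 2N=10, M+R=10
member 0 (0-1): L=1.8646, (cx,cy)=(0.3271,0.9450)
member 1 (0-2): L=1.3010, (cx,cy)=(1.0000,0.0000)
member 2 (1-2): L=1.8927, (cx,cy)=(0.3651,-0.9310)
member 3 (1-3): L=1.4965, (cx,cy)=(0.9723,0.2339)
member 4 (2-3): L=2.2459, (cx,cy)=(0.3402,0.9404)
member 5 (2-4): L=1.3990, (cx,cy)=(1.0000,0.0000)
member 6 (3-4): L=2.2054, (cx,cy)=(0.2879,-0.9577)
solve A·x = −loads:
  F[0-1] = -110.5853 N (compression)
  F[0-2] = +1279.4277 N (tension)
  F[1-2] = +94.0304 N (tension)
  F[1-3] = -72.5191 N (compression)
  F[2-3] = +121.3791 N (tension)
  F[2-4] = +29.2184 N (tension)
  F[3-4] = -101.4773 N (compression)
  Rx@0 = -1243.2500 N
  Ry@0 = +104.5001 N
  Ry@4 = +97.1799 N

94.030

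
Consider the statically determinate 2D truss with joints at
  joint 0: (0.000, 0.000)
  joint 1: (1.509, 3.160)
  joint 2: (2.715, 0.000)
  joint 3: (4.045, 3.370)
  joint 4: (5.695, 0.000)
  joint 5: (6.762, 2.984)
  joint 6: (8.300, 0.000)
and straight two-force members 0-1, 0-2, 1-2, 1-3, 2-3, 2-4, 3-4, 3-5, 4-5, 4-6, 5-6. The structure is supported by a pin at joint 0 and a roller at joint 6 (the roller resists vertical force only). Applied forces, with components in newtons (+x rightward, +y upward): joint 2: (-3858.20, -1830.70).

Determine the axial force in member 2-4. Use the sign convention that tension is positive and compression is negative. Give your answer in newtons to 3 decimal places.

756.099

N=7 nodes, M=11 members, R=3 reactions → 2N=14, M+R=14
member 0 (0-1): L=3.5018, (cx,cy)=(0.4309,0.9024)
member 1 (0-2): L=2.7150, (cx,cy)=(1.0000,0.0000)
member 2 (1-2): L=3.3823, (cx,cy)=(0.3566,-0.9343)
member 3 (1-3): L=2.5447, (cx,cy)=(0.9966,0.0825)
member 4 (2-3): L=3.6230, (cx,cy)=(0.3671,0.9302)
member 5 (2-4): L=2.9800, (cx,cy)=(1.0000,0.0000)
member 6 (3-4): L=3.7523, (cx,cy)=(0.4397,-0.8981)
member 7 (3-5): L=2.7443, (cx,cy)=(0.9901,-0.1407)
member 8 (4-5): L=3.1690, (cx,cy)=(0.3367,0.9416)
member 9 (4-6): L=2.6050, (cx,cy)=(1.0000,0.0000)
member 10 (5-6): L=3.3570, (cx,cy)=(0.4581,-0.8889)
solve A·x = −loads:
  F[0-1] = -1365.1108 N (compression)
  F[0-2] = -3269.9466 N (compression)
  F[1-2] = +1227.5920 N (tension)
  F[1-3] = -1029.4761 N (compression)
  F[2-3] = +735.1212 N (tension)
  F[2-4] = +756.0989 N (tension)
  F[3-4] = -588.0655 N (compression)
  F[3-5] = -502.5010 N (compression)
  F[4-5] = +560.9071 N (tension)
  F[4-6] = +308.6501 N (tension)
  F[5-6] = -673.6996 N (compression)
  Rx@0 = +3858.2000 N
  Ry@0 = +1231.8626 N
  Ry@6 = +598.8374 N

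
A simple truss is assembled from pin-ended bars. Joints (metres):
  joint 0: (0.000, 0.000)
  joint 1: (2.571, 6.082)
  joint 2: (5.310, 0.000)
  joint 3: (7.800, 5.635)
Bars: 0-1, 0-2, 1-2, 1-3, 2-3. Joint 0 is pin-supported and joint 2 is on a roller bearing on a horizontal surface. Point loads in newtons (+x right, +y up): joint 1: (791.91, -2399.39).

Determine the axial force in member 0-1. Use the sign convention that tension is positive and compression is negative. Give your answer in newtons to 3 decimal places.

N=4 nodes, M=5 members, R=3 reactions → 2N=8, M+R=8
member 0 (0-1): L=6.6031, (cx,cy)=(0.3894,0.9211)
member 1 (0-2): L=5.3100, (cx,cy)=(1.0000,0.0000)
member 2 (1-2): L=6.6703, (cx,cy)=(0.4106,-0.9118)
member 3 (1-3): L=5.2481, (cx,cy)=(0.9964,-0.0852)
member 4 (2-3): L=6.1606, (cx,cy)=(0.4042,0.9147)
solve A·x = −loads:
  F[0-1] = -358.9343 N (compression)
  F[0-2] = +931.6659 N (tension)
  F[1-2] = -2268.8889 N (compression)
  F[1-3] = -0.0000 N (compression)
  F[2-3] = +0.0000 N (tension)
  Rx@0 = -791.9100 N
  Ry@0 = +330.6088 N
  Ry@2 = +2068.7812 N

-358.934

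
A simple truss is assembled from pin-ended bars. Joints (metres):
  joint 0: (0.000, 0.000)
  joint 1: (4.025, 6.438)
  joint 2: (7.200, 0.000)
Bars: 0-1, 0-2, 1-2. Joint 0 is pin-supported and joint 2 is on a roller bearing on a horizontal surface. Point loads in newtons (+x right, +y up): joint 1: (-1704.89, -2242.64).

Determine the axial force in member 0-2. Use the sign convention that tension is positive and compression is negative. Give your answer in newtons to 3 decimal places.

-133.528

N=3 nodes, M=3 members, R=3 reactions → 2N=6, M+R=6
member 0 (0-1): L=7.5927, (cx,cy)=(0.5301,0.8479)
member 1 (0-2): L=7.2000, (cx,cy)=(1.0000,0.0000)
member 2 (1-2): L=7.1783, (cx,cy)=(0.4423,-0.8969)
solve A·x = −loads:
  F[0-1] = -2964.1770 N (compression)
  F[0-2] = -133.5284 N (compression)
  F[1-2] = +301.8934 N (tension)
  Rx@0 = +1704.8900 N
  Ry@0 = +2513.3978 N
  Ry@2 = -270.7578 N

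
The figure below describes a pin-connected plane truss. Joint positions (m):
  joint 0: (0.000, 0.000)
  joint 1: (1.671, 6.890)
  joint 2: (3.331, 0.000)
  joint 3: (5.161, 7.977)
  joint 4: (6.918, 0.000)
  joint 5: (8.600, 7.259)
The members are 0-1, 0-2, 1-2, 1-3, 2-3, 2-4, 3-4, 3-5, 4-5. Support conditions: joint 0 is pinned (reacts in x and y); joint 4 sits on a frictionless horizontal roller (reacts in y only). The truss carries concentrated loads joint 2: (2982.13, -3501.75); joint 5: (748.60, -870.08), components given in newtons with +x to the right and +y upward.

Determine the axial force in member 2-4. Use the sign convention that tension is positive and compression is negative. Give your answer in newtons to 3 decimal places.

474.900

N=6 nodes, M=9 members, R=3 reactions → 2N=12, M+R=12
member 0 (0-1): L=7.0897, (cx,cy)=(0.2357,0.9718)
member 1 (0-2): L=3.3310, (cx,cy)=(1.0000,0.0000)
member 2 (1-2): L=7.0872, (cx,cy)=(0.2342,-0.9722)
member 3 (1-3): L=3.6554, (cx,cy)=(0.9548,0.2974)
member 4 (2-3): L=8.1842, (cx,cy)=(0.2236,0.9747)
member 5 (2-4): L=3.5870, (cx,cy)=(1.0000,0.0000)
member 6 (3-4): L=8.1682, (cx,cy)=(0.2151,-0.9766)
member 7 (3-5): L=3.5132, (cx,cy)=(0.9789,-0.2044)
member 8 (4-5): L=7.4513, (cx,cy)=(0.2257,0.9742)
solve A·x = −loads:
  F[0-1] = -842.3514 N (compression)
  F[0-2] = +3929.2662 N (tension)
  F[1-2] = +724.1019 N (tension)
  F[1-3] = -385.5833 N (compression)
  F[2-3] = +2870.4693 N (tension)
  F[2-4] = +474.9002 N (tension)
  F[3-4] = -2941.2105 N (compression)
  F[3-5] = +925.9043 N (tension)
  F[4-5] = -698.8871 N (compression)
  Rx@0 = -3730.7300 N
  Ry@0 = +818.6203 N
  Ry@4 = +3553.2097 N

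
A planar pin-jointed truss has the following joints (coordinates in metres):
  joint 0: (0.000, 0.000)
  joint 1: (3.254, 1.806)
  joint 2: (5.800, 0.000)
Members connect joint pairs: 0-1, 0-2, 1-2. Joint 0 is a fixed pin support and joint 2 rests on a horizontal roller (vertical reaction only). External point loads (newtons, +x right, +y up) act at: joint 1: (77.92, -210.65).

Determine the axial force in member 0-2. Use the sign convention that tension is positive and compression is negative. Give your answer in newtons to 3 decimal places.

N=3 nodes, M=3 members, R=3 reactions → 2N=6, M+R=6
member 0 (0-1): L=3.7216, (cx,cy)=(0.8744,0.4853)
member 1 (0-2): L=5.8000, (cx,cy)=(1.0000,0.0000)
member 2 (1-2): L=3.1215, (cx,cy)=(0.8156,-0.5786)
solve A·x = −loads:
  F[0-1] = -140.5492 N (compression)
  F[0-2] = +200.8106 N (tension)
  F[1-2] = -246.2019 N (compression)
  Rx@0 = -77.9200 N
  Ry@0 = +68.2054 N
  Ry@2 = +142.4446 N

200.811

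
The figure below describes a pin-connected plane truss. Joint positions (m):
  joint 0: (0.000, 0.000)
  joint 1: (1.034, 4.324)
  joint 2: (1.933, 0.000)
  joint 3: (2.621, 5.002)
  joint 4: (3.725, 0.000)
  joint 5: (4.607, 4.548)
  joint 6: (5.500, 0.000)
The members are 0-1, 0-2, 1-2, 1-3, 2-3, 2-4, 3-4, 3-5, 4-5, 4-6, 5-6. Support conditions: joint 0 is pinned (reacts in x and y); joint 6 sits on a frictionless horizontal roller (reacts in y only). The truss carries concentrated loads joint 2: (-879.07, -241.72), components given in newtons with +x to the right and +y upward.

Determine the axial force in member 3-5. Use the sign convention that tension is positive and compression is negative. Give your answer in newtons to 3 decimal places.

-32.567

N=7 nodes, M=11 members, R=3 reactions → 2N=14, M+R=14
member 0 (0-1): L=4.4459, (cx,cy)=(0.2326,0.9726)
member 1 (0-2): L=1.9330, (cx,cy)=(1.0000,0.0000)
member 2 (1-2): L=4.4165, (cx,cy)=(0.2036,-0.9791)
member 3 (1-3): L=1.7258, (cx,cy)=(0.9196,0.3929)
member 4 (2-3): L=5.0491, (cx,cy)=(0.1363,0.9907)
member 5 (2-4): L=1.7920, (cx,cy)=(1.0000,0.0000)
member 6 (3-4): L=5.1224, (cx,cy)=(0.2155,-0.9765)
member 7 (3-5): L=2.0372, (cx,cy)=(0.9749,-0.2229)
member 8 (4-5): L=4.6327, (cx,cy)=(0.1904,0.9817)
member 9 (4-6): L=1.7750, (cx,cy)=(1.0000,0.0000)
member 10 (5-6): L=4.6348, (cx,cy)=(0.1927,-0.9813)
solve A·x = −loads:
  F[0-1] = -161.1863 N (compression)
  F[0-2] = -841.5824 N (compression)
  F[1-2] = +132.0332 N (tension)
  F[1-3] = -69.9916 N (compression)
  F[2-3] = +113.5099 N (tension)
  F[2-4] = +48.8967 N (tension)
  F[3-4] = -79.5658 N (compression)
  F[3-5] = -32.5673 N (compression)
  F[4-5] = +79.1435 N (tension)
  F[4-6] = +16.6806 N (tension)
  F[5-6] = -86.5757 N (compression)
  Rx@0 = +879.0700 N
  Ry@0 = +156.7664 N
  Ry@6 = +84.9536 N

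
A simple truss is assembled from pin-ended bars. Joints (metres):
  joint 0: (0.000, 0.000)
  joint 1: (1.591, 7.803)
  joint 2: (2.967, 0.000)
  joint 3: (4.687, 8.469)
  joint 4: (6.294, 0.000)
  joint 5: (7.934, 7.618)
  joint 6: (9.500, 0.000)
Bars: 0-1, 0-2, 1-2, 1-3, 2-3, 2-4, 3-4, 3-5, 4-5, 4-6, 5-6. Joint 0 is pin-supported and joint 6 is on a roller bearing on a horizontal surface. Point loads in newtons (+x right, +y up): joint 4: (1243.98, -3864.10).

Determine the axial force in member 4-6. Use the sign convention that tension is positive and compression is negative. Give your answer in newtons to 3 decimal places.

N=7 nodes, M=11 members, R=3 reactions → 2N=14, M+R=14
member 0 (0-1): L=7.9635, (cx,cy)=(0.1998,0.9798)
member 1 (0-2): L=2.9670, (cx,cy)=(1.0000,0.0000)
member 2 (1-2): L=7.9234, (cx,cy)=(0.1737,-0.9848)
member 3 (1-3): L=3.1668, (cx,cy)=(0.9776,0.2103)
member 4 (2-3): L=8.6419, (cx,cy)=(0.1990,0.9800)
member 5 (2-4): L=3.3270, (cx,cy)=(1.0000,0.0000)
member 6 (3-4): L=8.6201, (cx,cy)=(0.1864,-0.9825)
member 7 (3-5): L=3.3567, (cx,cy)=(0.9673,-0.2535)
member 8 (4-5): L=7.7925, (cx,cy)=(0.2105,0.9776)
member 9 (4-6): L=3.2060, (cx,cy)=(1.0000,0.0000)
member 10 (5-6): L=7.7773, (cx,cy)=(0.2014,-0.9795)
solve A·x = −loads:
  F[0-1] = -1330.8627 N (compression)
  F[0-2] = +1509.8668 N (tension)
  F[1-2] = +1219.8012 N (tension)
  F[1-3] = -488.6494 N (compression)
  F[2-3] = -1225.7905 N (compression)
  F[2-4] = +1965.6707 N (tension)
  F[3-4] = +1599.3606 N (tension)
  F[3-5] = -1054.2957 N (compression)
  F[4-5] = +2345.3053 N (tension)
  F[4-6] = +526.2623 N (tension)
  F[5-6] = -2613.5990 N (compression)
  Rx@0 = -1243.9800 N
  Ry@0 = +1304.0321 N
  Ry@6 = +2560.0679 N

526.262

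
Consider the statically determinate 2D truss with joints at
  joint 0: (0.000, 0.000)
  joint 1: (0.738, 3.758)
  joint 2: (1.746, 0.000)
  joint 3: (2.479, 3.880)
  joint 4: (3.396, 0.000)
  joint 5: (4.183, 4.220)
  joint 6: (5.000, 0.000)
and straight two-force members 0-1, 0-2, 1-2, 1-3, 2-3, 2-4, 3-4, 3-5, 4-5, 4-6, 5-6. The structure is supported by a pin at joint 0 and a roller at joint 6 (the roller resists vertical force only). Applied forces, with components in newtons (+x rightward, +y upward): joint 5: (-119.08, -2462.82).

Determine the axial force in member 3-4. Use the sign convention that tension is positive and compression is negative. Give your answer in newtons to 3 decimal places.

430.596

N=7 nodes, M=11 members, R=3 reactions → 2N=14, M+R=14
member 0 (0-1): L=3.8298, (cx,cy)=(0.1927,0.9813)
member 1 (0-2): L=1.7460, (cx,cy)=(1.0000,0.0000)
member 2 (1-2): L=3.8908, (cx,cy)=(0.2591,-0.9659)
member 3 (1-3): L=1.7453, (cx,cy)=(0.9976,0.0699)
member 4 (2-3): L=3.9486, (cx,cy)=(0.1856,0.9826)
member 5 (2-4): L=1.6500, (cx,cy)=(1.0000,0.0000)
member 6 (3-4): L=3.9869, (cx,cy)=(0.2300,-0.9732)
member 7 (3-5): L=1.7376, (cx,cy)=(0.9807,0.1957)
member 8 (4-5): L=4.2928, (cx,cy)=(0.1833,0.9831)
member 9 (4-6): L=1.6040, (cx,cy)=(1.0000,0.0000)
member 10 (5-6): L=4.2984, (cx,cy)=(0.1901,-0.9818)
solve A·x = −loads:
  F[0-1] = -512.5344 N (compression)
  F[0-2] = -20.3144 N (compression)
  F[1-2] = +504.0660 N (tension)
  F[1-3] = -229.9164 N (compression)
  F[2-3] = -495.4681 N (compression)
  F[2-4] = +202.2497 N (tension)
  F[3-4] = +430.5964 N (tension)
  F[3-5] = -428.6548 N (compression)
  F[4-5] = -426.2769 N (compression)
  F[4-6] = +379.4387 N (tension)
  F[5-6] = -1996.2838 N (compression)
  Rx@0 = +119.0800 N
  Ry@0 = +502.9283 N
  Ry@6 = +1959.8917 N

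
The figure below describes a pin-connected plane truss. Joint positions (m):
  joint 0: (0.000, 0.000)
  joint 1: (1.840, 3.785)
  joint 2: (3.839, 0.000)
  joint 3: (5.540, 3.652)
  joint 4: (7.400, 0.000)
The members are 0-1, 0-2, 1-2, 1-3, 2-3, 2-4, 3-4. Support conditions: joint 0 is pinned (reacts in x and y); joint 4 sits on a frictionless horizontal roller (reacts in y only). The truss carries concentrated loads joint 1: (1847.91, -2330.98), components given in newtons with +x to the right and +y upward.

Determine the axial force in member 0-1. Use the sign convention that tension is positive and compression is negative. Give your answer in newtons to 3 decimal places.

-896.418

N=5 nodes, M=7 members, R=3 reactions → 2N=10, M+R=10
member 0 (0-1): L=4.2085, (cx,cy)=(0.4372,0.8994)
member 1 (0-2): L=3.8390, (cx,cy)=(1.0000,0.0000)
member 2 (1-2): L=4.2804, (cx,cy)=(0.4670,-0.8843)
member 3 (1-3): L=3.7024, (cx,cy)=(0.9994,-0.0359)
member 4 (2-3): L=4.0287, (cx,cy)=(0.4222,0.9065)
member 5 (2-4): L=3.5610, (cx,cy)=(1.0000,0.0000)
member 6 (3-4): L=4.0984, (cx,cy)=(0.4538,-0.8911)
solve A·x = −loads:
  F[0-1] = -896.4183 N (compression)
  F[0-2] = +2239.8295 N (tension)
  F[1-2] = -1664.9212 N (compression)
  F[1-3] = -1463.2436 N (compression)
  F[2-3] = +1624.0735 N (tension)
  F[2-4] = +776.5836 N (tension)
  F[3-4] = -1711.1470 N (compression)
  Rx@0 = -1847.9100 N
  Ry@0 = +806.2040 N
  Ry@4 = +1524.7760 N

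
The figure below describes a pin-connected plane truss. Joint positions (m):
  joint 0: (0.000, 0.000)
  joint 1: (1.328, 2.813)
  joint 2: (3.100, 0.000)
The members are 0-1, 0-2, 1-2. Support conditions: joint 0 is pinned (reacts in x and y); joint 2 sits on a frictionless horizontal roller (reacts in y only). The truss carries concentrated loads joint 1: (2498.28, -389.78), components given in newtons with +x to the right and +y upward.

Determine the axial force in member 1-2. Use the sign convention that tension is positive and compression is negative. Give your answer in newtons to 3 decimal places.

-2876.628

N=3 nodes, M=3 members, R=3 reactions → 2N=6, M+R=6
member 0 (0-1): L=3.1107, (cx,cy)=(0.4269,0.9043)
member 1 (0-2): L=3.1000, (cx,cy)=(1.0000,0.0000)
member 2 (1-2): L=3.3246, (cx,cy)=(0.5330,-0.8461)
solve A·x = −loads:
  F[0-1] = +2260.5320 N (tension)
  F[0-2] = +1533.2331 N (tension)
  F[1-2] = -2876.6276 N (compression)
  Rx@0 = -2498.2800 N
  Ry@0 = -2044.1843 N
  Ry@2 = +2433.9643 N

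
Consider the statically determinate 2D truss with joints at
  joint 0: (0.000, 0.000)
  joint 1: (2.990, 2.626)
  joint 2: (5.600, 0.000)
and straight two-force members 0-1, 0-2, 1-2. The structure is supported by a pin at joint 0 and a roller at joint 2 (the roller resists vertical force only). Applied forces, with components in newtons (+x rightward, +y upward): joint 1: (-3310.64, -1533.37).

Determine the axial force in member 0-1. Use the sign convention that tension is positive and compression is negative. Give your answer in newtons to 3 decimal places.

N=3 nodes, M=3 members, R=3 reactions → 2N=6, M+R=6
member 0 (0-1): L=3.9794, (cx,cy)=(0.7514,0.6599)
member 1 (0-2): L=5.6000, (cx,cy)=(1.0000,0.0000)
member 2 (1-2): L=3.7024, (cx,cy)=(0.7049,-0.7093)
solve A·x = −loads:
  F[0-1] = -3435.5873 N (compression)
  F[0-2] = -729.2730 N (compression)
  F[1-2] = +1034.5138 N (tension)
  Rx@0 = +3310.6400 N
  Ry@0 = +2267.1136 N
  Ry@2 = -733.7436 N

-3435.587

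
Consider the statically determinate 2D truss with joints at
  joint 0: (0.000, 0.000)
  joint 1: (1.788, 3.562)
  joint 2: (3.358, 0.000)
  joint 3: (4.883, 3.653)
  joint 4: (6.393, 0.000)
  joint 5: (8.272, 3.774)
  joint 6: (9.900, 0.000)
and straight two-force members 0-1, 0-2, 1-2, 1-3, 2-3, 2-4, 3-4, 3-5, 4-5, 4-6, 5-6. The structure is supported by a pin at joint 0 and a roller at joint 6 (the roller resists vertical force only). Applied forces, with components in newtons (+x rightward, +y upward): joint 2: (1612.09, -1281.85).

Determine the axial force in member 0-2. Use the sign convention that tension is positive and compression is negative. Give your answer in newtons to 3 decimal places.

N=7 nodes, M=11 members, R=3 reactions → 2N=14, M+R=14
member 0 (0-1): L=3.9856, (cx,cy)=(0.4486,0.8937)
member 1 (0-2): L=3.3580, (cx,cy)=(1.0000,0.0000)
member 2 (1-2): L=3.8927, (cx,cy)=(0.4033,-0.9151)
member 3 (1-3): L=3.0963, (cx,cy)=(0.9996,0.0294)
member 4 (2-3): L=3.9585, (cx,cy)=(0.3852,0.9228)
member 5 (2-4): L=3.0350, (cx,cy)=(1.0000,0.0000)
member 6 (3-4): L=3.9528, (cx,cy)=(0.3820,-0.9242)
member 7 (3-5): L=3.3912, (cx,cy)=(0.9994,0.0357)
member 8 (4-5): L=4.2159, (cx,cy)=(0.4457,0.8952)
member 9 (4-6): L=3.5070, (cx,cy)=(1.0000,0.0000)
member 10 (5-6): L=4.1102, (cx,cy)=(0.3961,-0.9182)
solve A·x = −loads:
  F[0-1] = -947.7839 N (compression)
  F[0-2] = +2037.2830 N (tension)
  F[1-2] = +900.3570 N (tension)
  F[1-3] = -788.6693 N (compression)
  F[2-3] = +496.2769 N (tension)
  F[2-4] = +597.1413 N (tension)
  F[3-4] = -486.3665 N (compression)
  F[3-5] = -411.6070 N (compression)
  F[4-5] = +502.1082 N (tension)
  F[4-6] = +187.5578 N (tension)
  F[5-6] = -473.5219 N (compression)
  Rx@0 = -1612.0900 N
  Ry@0 = +847.0568 N
  Ry@6 = +434.7932 N

2037.283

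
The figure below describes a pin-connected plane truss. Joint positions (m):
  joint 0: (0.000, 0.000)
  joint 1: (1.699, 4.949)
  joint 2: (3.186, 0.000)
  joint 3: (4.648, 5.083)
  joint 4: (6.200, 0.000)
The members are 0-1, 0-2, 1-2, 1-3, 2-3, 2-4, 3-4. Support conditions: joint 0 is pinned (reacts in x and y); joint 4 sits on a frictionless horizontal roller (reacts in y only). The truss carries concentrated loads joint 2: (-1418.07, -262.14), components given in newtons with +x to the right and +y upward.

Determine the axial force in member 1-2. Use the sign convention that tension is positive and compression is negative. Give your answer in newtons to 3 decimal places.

129.222

N=5 nodes, M=7 members, R=3 reactions → 2N=10, M+R=10
member 0 (0-1): L=5.2325, (cx,cy)=(0.3247,0.9458)
member 1 (0-2): L=3.1860, (cx,cy)=(1.0000,0.0000)
member 2 (1-2): L=5.1676, (cx,cy)=(0.2878,-0.9577)
member 3 (1-3): L=2.9520, (cx,cy)=(0.9990,0.0454)
member 4 (2-3): L=5.2891, (cx,cy)=(0.2764,0.9610)
member 5 (2-4): L=3.0140, (cx,cy)=(1.0000,0.0000)
member 6 (3-4): L=5.3147, (cx,cy)=(0.2920,-0.9564)
solve A·x = −loads:
  F[0-1] = -134.7342 N (compression)
  F[0-2] = -1374.3217 N (compression)
  F[1-2] = +129.2220 N (tension)
  F[1-3] = -81.0162 N (compression)
  F[2-3] = +143.9940 N (tension)
  F[2-4] = +41.1300 N (tension)
  F[3-4] = -140.8454 N (compression)
  Rx@0 = +1418.0700 N
  Ry@0 = +127.4339 N
  Ry@4 = +134.7061 N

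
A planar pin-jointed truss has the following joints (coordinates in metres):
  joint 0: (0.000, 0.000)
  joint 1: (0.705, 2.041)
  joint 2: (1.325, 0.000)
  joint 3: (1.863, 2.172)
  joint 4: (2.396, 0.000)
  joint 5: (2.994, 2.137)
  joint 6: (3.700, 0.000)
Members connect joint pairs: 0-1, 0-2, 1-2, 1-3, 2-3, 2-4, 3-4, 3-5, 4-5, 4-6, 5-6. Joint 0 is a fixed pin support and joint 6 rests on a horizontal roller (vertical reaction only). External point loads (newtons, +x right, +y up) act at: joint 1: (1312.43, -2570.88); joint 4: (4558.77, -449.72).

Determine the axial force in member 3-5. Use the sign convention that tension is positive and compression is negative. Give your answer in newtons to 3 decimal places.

-910.932

N=7 nodes, M=11 members, R=3 reactions → 2N=14, M+R=14
member 0 (0-1): L=2.1593, (cx,cy)=(0.3265,0.9452)
member 1 (0-2): L=1.3250, (cx,cy)=(1.0000,0.0000)
member 2 (1-2): L=2.1331, (cx,cy)=(0.2907,-0.9568)
member 3 (1-3): L=1.1654, (cx,cy)=(0.9937,0.1124)
member 4 (2-3): L=2.2376, (cx,cy)=(0.2404,0.9707)
member 5 (2-4): L=1.0710, (cx,cy)=(1.0000,0.0000)
member 6 (3-4): L=2.2364, (cx,cy)=(0.2383,-0.9712)
member 7 (3-5): L=1.1315, (cx,cy)=(0.9995,-0.0309)
member 8 (4-5): L=2.2191, (cx,cy)=(0.2695,0.9630)
member 9 (4-6): L=1.3040, (cx,cy)=(1.0000,0.0000)
member 10 (5-6): L=2.2506, (cx,cy)=(0.3137,-0.9495)
solve A·x = −loads:
  F[0-1] = -1603.4208 N (compression)
  F[0-2] = +6394.7011 N (tension)
  F[1-2] = -1276.1515 N (compression)
  F[1-3] = -1474.3520 N (compression)
  F[2-3] = +1257.9572 N (tension)
  F[2-4] = +5721.3244 N (tension)
  F[3-4] = -1057.6244 N (compression)
  F[3-5] = -910.9320 N (compression)
  F[4-5] = +1533.6034 N (tension)
  F[4-6] = +497.2215 N (tension)
  F[5-6] = -1585.0526 N (compression)
  Rx@0 = -5871.2000 N
  Ry@0 = +1515.5543 N
  Ry@6 = +1505.0457 N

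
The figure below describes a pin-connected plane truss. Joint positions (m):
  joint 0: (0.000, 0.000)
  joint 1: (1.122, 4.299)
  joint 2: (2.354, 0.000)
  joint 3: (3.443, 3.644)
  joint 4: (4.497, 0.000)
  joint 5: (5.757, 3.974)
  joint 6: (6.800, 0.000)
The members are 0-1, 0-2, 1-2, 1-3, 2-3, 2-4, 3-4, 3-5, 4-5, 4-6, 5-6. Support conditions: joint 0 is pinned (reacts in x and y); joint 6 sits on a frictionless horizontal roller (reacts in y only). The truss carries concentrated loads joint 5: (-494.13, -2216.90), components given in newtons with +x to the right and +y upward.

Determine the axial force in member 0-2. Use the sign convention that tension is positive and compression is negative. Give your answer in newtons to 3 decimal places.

-330.017

N=7 nodes, M=11 members, R=3 reactions → 2N=14, M+R=14
member 0 (0-1): L=4.4430, (cx,cy)=(0.2525,0.9676)
member 1 (0-2): L=2.3540, (cx,cy)=(1.0000,0.0000)
member 2 (1-2): L=4.4720, (cx,cy)=(0.2755,-0.9613)
member 3 (1-3): L=2.4117, (cx,cy)=(0.9624,-0.2716)
member 4 (2-3): L=3.8032, (cx,cy)=(0.2863,0.9581)
member 5 (2-4): L=2.1430, (cx,cy)=(1.0000,0.0000)
member 6 (3-4): L=3.7934, (cx,cy)=(0.2779,-0.9606)
member 7 (3-5): L=2.3374, (cx,cy)=(0.9900,0.1412)
member 8 (4-5): L=4.1690, (cx,cy)=(0.3022,0.9532)
member 9 (4-6): L=2.3030, (cx,cy)=(1.0000,0.0000)
member 10 (5-6): L=4.1086, (cx,cy)=(0.2539,-0.9672)
solve A·x = −loads:
  F[0-1] = -649.8720 N (compression)
  F[0-2] = -330.0166 N (compression)
  F[1-2] = +764.0939 N (tension)
  F[1-3] = -389.2441 N (compression)
  F[2-3] = -766.6255 N (compression)
  F[2-4] = +99.9942 N (tension)
  F[3-4] = +543.9455 N (tension)
  F[3-5] = -752.8015 N (compression)
  F[4-5] = -548.1622 N (compression)
  F[4-6] = +416.8040 N (tension)
  F[5-6] = -1641.8768 N (compression)
  Rx@0 = +494.1300 N
  Ry@0 = +628.8087 N
  Ry@6 = +1588.0913 N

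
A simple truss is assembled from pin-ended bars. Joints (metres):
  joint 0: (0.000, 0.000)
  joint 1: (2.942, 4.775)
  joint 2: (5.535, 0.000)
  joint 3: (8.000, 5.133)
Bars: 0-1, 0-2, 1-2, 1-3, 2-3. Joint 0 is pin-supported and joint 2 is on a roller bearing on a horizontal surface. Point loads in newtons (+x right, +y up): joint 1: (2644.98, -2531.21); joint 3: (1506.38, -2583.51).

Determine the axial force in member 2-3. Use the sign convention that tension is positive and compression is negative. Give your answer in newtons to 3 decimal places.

N=4 nodes, M=5 members, R=3 reactions → 2N=8, M+R=8
member 0 (0-1): L=5.6086, (cx,cy)=(0.5246,0.8514)
member 1 (0-2): L=5.5350, (cx,cy)=(1.0000,0.0000)
member 2 (1-2): L=5.4336, (cx,cy)=(0.4772,-0.8788)
member 3 (1-3): L=5.0707, (cx,cy)=(0.9975,0.0706)
member 4 (2-3): L=5.6942, (cx,cy)=(0.4329,0.9014)
solve A·x = −loads:
  F[0-1] = +4279.5780 N (tension)
  F[0-2] = +1906.4861 N (tension)
  F[1-2] = -6797.3992 N (compression)
  F[1-3] = +2850.8200 N (tension)
  F[2-3] = -3089.2500 N (compression)
  Rx@0 = -4151.3600 N
  Ry@0 = -3643.5325 N
  Ry@2 = +8758.2525 N

-3089.250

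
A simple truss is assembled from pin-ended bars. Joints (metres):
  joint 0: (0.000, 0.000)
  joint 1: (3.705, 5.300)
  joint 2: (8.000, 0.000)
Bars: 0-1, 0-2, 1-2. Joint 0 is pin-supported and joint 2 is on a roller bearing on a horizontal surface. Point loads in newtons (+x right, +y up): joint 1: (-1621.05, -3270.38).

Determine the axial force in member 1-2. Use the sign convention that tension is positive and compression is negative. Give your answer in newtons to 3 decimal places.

-567.174

N=3 nodes, M=3 members, R=3 reactions → 2N=6, M+R=6
member 0 (0-1): L=6.4666, (cx,cy)=(0.5729,0.8196)
member 1 (0-2): L=8.0000, (cx,cy)=(1.0000,0.0000)
member 2 (1-2): L=6.8218, (cx,cy)=(0.6296,-0.7769)
solve A·x = −loads:
  F[0-1] = -3452.5965 N (compression)
  F[0-2] = +357.0921 N (tension)
  F[1-2] = -567.1740 N (compression)
  Rx@0 = +1621.0500 N
  Ry@0 = +2829.7309 N
  Ry@2 = +440.6491 N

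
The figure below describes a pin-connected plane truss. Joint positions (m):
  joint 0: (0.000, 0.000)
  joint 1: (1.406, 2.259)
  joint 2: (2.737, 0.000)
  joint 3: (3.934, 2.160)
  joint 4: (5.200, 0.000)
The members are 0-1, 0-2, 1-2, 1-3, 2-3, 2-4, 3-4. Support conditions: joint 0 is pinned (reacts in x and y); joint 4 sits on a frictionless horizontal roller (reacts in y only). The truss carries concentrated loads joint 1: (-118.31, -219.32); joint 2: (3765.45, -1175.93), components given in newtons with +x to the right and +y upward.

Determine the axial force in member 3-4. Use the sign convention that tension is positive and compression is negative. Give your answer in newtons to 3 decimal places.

-726.586

N=5 nodes, M=7 members, R=3 reactions → 2N=10, M+R=10
member 0 (0-1): L=2.6608, (cx,cy)=(0.5284,0.8490)
member 1 (0-2): L=2.7370, (cx,cy)=(1.0000,0.0000)
member 2 (1-2): L=2.6220, (cx,cy)=(0.5076,-0.8616)
member 3 (1-3): L=2.5299, (cx,cy)=(0.9992,-0.0391)
member 4 (2-3): L=2.4695, (cx,cy)=(0.4847,0.8747)
member 5 (2-4): L=2.4630, (cx,cy)=(1.0000,0.0000)
member 6 (3-4): L=2.5037, (cx,cy)=(0.5057,-0.8627)
solve A·x = −loads:
  F[0-1] = -905.0759 N (compression)
  F[0-2] = +4125.3914 N (tension)
  F[1-2] = +669.0996 N (tension)
  F[1-3] = -700.1371 N (compression)
  F[2-3] = +685.3457 N (tension)
  F[2-4] = +367.4040 N (tension)
  F[3-4] = -726.5859 N (compression)
  Rx@0 = -3647.1400 N
  Ry@0 = +768.3996 N
  Ry@4 = +626.8504 N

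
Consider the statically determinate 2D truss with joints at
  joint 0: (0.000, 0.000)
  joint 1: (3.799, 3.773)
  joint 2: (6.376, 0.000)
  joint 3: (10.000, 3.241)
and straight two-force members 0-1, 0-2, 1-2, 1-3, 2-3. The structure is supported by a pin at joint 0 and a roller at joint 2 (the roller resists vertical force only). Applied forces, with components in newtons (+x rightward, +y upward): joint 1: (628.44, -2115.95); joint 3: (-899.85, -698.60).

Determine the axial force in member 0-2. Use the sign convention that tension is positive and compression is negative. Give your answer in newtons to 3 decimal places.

N=4 nodes, M=5 members, R=3 reactions → 2N=8, M+R=8
member 0 (0-1): L=5.3542, (cx,cy)=(0.7095,0.7047)
member 1 (0-2): L=6.3760, (cx,cy)=(1.0000,0.0000)
member 2 (1-2): L=4.5691, (cx,cy)=(0.5640,-0.8258)
member 3 (1-3): L=6.2238, (cx,cy)=(0.9963,-0.0855)
member 4 (2-3): L=4.8618, (cx,cy)=(0.7454,0.6666)
solve A·x = −loads:
  F[0-1] = -771.5073 N (compression)
  F[0-2] = +275.9980 N (tension)
  F[1-2] = -1892.7779 N (compression)
  F[1-3] = -108.7022 N (compression)
  F[2-3] = -1061.9111 N (compression)
  Rx@0 = +271.4100 N
  Ry@0 = +543.6616 N
  Ry@2 = +2270.8884 N

275.998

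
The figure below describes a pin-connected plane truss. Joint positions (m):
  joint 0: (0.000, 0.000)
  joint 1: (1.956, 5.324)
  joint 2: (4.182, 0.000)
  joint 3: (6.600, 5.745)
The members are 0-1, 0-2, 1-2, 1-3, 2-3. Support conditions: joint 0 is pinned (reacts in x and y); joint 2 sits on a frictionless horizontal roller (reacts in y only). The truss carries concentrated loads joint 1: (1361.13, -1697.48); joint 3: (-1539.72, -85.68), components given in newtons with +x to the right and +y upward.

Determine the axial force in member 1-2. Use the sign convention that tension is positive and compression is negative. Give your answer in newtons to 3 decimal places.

N=4 nodes, M=5 members, R=3 reactions → 2N=8, M+R=8
member 0 (0-1): L=5.6719, (cx,cy)=(0.3449,0.9387)
member 1 (0-2): L=4.1820, (cx,cy)=(1.0000,0.0000)
member 2 (1-2): L=5.7706, (cx,cy)=(0.3857,-0.9226)
member 3 (1-3): L=4.6630, (cx,cy)=(0.9959,0.0903)
member 4 (2-3): L=6.2331, (cx,cy)=(0.3879,0.9217)
solve A·x = −loads:
  F[0-1] = -1317.1586 N (compression)
  F[0-2] = +275.6394 N (tension)
  F[1-2] = -653.4137 N (compression)
  F[1-3] = -1569.7176 N (compression)
  F[2-3] = +60.8024 N (tension)
  Rx@0 = +178.5900 N
  Ry@0 = +1236.3586 N
  Ry@2 = +546.8014 N

-653.414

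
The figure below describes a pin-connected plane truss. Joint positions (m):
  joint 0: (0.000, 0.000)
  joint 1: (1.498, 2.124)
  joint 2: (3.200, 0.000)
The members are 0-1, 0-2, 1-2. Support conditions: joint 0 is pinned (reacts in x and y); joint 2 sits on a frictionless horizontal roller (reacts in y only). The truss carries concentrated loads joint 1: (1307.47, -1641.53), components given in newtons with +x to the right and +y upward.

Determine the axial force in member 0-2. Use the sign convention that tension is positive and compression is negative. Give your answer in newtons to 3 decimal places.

N=3 nodes, M=3 members, R=3 reactions → 2N=6, M+R=6
member 0 (0-1): L=2.5991, (cx,cy)=(0.5764,0.8172)
member 1 (0-2): L=3.2000, (cx,cy)=(1.0000,0.0000)
member 2 (1-2): L=2.7218, (cx,cy)=(0.6253,-0.7804)
solve A·x = −loads:
  F[0-1] = -6.4312 N (compression)
  F[0-2] = +1311.1766 N (tension)
  F[1-2] = -2096.8019 N (compression)
  Rx@0 = -1307.4700 N
  Ry@0 = +5.2556 N
  Ry@2 = +1636.2744 N

1311.177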